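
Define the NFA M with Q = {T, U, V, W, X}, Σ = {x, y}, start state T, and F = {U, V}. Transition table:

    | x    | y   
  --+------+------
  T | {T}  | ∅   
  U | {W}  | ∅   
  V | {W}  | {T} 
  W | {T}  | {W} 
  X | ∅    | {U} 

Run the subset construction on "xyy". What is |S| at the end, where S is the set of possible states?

Start in {T}.
Read 'x': {T} → {T}.
Read 'y': {T} → ∅.
The set is empty and remains empty for the remaining 1 symbol.
That set has 0 states.

0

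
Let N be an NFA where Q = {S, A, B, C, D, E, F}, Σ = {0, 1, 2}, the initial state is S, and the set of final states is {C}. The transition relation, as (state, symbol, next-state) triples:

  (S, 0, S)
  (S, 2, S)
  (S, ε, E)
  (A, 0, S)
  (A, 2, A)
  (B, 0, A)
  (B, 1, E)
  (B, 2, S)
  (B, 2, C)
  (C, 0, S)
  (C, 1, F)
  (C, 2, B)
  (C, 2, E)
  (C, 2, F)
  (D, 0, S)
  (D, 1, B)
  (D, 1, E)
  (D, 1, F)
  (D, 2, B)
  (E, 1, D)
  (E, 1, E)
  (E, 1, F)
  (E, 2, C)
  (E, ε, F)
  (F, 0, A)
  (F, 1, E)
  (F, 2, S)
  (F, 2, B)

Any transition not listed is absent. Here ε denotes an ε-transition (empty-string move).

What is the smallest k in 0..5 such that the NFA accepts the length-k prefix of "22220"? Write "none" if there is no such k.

Start: ε-closure({S}) = {S, E, F}.
Read '2': {S, E, F} → {S, B, C, E, F}.
None of the earlier sets intersect F, but {S, B, C, E, F} does.

1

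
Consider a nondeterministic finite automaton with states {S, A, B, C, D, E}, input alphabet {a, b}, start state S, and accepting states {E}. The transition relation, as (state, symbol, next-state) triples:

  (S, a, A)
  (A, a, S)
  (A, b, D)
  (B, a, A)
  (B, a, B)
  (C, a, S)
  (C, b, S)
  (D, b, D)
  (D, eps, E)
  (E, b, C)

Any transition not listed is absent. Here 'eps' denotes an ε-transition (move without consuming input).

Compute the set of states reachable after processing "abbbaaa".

{S, A}

Start in {S}.
Read 'a': S→{A}; now {A}.
Read 'b': A→{D}; union {D}; ε-closure = {D, E}.
Read 'b': D→{D}, E→{C}; union {C, D}; ε-closure = {C, D, E}.
Read 'b': C→{S}, D→{D}, E→{C}; union {S, C, D}; ε-closure = {S, C, D, E}.
Read 'a': S→{A}, C→{S}, D→∅, E→∅; now {S, A}.
Read 'a': S→{A}, A→{S}; now {S, A}.
Read 'a': S→{A}, A→{S}; now {S, A}.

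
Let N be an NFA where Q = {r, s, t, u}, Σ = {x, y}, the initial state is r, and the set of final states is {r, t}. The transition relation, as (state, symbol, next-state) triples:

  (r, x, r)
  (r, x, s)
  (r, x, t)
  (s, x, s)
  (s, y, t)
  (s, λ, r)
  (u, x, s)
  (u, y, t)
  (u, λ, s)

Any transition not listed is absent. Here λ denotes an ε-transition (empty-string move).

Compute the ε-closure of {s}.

{r, s}

Begin with {s}.
ε-move s → r; add r.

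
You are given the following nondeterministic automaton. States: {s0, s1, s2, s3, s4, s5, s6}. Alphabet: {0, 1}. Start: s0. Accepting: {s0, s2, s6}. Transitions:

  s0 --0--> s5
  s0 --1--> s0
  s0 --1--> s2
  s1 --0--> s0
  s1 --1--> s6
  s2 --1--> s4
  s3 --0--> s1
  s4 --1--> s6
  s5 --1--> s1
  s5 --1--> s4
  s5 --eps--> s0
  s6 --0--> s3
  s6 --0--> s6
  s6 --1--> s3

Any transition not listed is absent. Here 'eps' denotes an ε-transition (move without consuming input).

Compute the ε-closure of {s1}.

{s1}

Begin with {s1}.
No ε-moves leave this set, so the closure equals the set itself.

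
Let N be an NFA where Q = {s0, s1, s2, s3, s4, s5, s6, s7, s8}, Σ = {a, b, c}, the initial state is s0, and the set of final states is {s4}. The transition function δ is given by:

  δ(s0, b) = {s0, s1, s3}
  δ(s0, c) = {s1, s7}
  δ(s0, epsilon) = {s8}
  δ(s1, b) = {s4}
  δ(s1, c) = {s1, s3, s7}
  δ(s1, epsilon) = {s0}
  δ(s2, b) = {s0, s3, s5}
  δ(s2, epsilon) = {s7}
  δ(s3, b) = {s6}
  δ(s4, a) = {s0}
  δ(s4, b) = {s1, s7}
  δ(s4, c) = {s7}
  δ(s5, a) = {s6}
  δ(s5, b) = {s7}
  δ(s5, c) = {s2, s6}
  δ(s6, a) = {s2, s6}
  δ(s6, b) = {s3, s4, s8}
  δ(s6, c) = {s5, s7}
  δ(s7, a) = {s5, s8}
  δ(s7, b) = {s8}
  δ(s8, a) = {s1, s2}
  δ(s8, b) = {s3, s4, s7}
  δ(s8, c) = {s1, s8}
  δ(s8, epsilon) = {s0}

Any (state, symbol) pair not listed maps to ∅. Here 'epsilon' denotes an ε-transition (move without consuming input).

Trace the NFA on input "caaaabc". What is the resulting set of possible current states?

Start: ε-closure({s0}) = {s0, s8}.
Read 'c': {s0, s8} → {s0, s1, s7, s8}.
Read 'a': {s0, s1, s7, s8} → {s0, s1, s2, s5, s7, s8}.
Read 'a': {s0, s1, s2, s5, s7, s8} → {s0, s1, s2, s5, s6, s7, s8}.
Read 'a': {s0, s1, s2, s5, s6, s7, s8} → {s0, s1, s2, s5, s6, s7, s8}.
Read 'a': {s0, s1, s2, s5, s6, s7, s8} → {s0, s1, s2, s5, s6, s7, s8}.
Read 'b': {s0, s1, s2, s5, s6, s7, s8} → {s0, s1, s3, s4, s5, s7, s8}.
Read 'c': {s0, s1, s3, s4, s5, s7, s8} → {s0, s1, s2, s3, s6, s7, s8}.

{s0, s1, s2, s3, s6, s7, s8}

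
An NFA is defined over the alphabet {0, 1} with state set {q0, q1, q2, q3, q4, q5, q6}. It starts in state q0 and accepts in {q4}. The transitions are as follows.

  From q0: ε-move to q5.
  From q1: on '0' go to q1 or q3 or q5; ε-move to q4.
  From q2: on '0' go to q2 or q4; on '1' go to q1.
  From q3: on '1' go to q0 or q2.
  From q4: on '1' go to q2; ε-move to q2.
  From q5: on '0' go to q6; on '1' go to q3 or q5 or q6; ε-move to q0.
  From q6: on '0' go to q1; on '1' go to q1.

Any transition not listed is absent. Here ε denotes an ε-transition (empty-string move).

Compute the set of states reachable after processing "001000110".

{q0, q1, q2, q3, q4, q5, q6}

Start: ε-closure({q0}) = {q0, q5}.
Read '0': {q0, q5} → {q6}.
Read '0': {q6} → {q1, q2, q4}.
Read '1': {q1, q2, q4} → {q1, q2, q4}.
Read '0': {q1, q2, q4} → {q0, q1, q2, q3, q4, q5}.
Read '0': {q0, q1, q2, q3, q4, q5} → {q0, q1, q2, q3, q4, q5, q6}.
Read '0': {q0, q1, q2, q3, q4, q5, q6} → {q0, q1, q2, q3, q4, q5, q6}.
Read '1': {q0, q1, q2, q3, q4, q5, q6} → {q0, q1, q2, q3, q4, q5, q6}.
Read '1': {q0, q1, q2, q3, q4, q5, q6} → {q0, q1, q2, q3, q4, q5, q6}.
Read '0': {q0, q1, q2, q3, q4, q5, q6} → {q0, q1, q2, q3, q4, q5, q6}.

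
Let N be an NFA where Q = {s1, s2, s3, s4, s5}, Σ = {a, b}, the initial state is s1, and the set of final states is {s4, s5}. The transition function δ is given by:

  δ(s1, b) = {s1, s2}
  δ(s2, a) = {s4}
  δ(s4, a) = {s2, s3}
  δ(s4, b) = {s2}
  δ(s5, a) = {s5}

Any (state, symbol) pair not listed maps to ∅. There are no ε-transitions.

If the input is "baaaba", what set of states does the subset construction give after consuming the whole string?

Start in {s1}.
Read 'b': s1→{s1, s2}; now {s1, s2}.
Read 'a': s1→∅, s2→{s4}; now {s4}.
Read 'a': s4→{s2, s3}; now {s2, s3}.
Read 'a': s2→{s4}, s3→∅; now {s4}.
Read 'b': s4→{s2}; now {s2}.
Read 'a': s2→{s4}; now {s4}.

{s4}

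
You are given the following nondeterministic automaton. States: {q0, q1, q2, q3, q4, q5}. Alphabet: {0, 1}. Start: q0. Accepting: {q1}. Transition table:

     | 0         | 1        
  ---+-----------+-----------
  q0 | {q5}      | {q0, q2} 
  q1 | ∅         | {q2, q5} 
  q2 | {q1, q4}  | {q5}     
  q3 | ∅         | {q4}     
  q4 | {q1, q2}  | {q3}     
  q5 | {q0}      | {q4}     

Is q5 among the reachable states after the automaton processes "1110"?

Yes

Start in {q0}.
Read '1': q0→{q0, q2}; now {q0, q2}.
Read '1': q0→{q0, q2}, q2→{q5}; now {q0, q2, q5}.
Read '1': q0→{q0, q2}, q2→{q5}, q5→{q4}; now {q0, q2, q4, q5}.
Read '0': q0→{q5}, q2→{q1, q4}, q4→{q1, q2}, q5→{q0}; now {q0, q1, q2, q4, q5}.
State q5 is in {q0, q1, q2, q4, q5}.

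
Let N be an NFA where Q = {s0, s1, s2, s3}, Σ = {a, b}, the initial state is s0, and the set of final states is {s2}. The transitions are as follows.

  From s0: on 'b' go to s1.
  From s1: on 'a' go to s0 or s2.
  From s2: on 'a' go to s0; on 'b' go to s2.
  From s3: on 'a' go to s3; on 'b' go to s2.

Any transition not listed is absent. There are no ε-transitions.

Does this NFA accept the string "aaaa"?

No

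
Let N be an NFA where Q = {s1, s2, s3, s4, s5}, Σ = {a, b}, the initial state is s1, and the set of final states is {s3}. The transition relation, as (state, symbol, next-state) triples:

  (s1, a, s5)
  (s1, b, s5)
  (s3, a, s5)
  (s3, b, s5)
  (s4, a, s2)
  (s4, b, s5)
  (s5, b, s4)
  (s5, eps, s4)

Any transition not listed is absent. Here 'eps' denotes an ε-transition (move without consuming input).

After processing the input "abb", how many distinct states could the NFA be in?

Start in {s1}.
Read 'a': {s1} → {s4, s5}.
Read 'b': {s4, s5} → {s4, s5}.
Read 'b': {s4, s5} → {s4, s5}.
That set has 2 states.

2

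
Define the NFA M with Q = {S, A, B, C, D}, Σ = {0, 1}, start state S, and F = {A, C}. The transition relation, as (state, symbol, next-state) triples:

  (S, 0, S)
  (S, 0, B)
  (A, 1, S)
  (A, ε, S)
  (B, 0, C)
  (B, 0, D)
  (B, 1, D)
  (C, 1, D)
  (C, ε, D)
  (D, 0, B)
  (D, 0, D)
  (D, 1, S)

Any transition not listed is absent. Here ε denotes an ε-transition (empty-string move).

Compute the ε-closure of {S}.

Begin with {S}.
No ε-moves leave this set, so the closure equals the set itself.

{S}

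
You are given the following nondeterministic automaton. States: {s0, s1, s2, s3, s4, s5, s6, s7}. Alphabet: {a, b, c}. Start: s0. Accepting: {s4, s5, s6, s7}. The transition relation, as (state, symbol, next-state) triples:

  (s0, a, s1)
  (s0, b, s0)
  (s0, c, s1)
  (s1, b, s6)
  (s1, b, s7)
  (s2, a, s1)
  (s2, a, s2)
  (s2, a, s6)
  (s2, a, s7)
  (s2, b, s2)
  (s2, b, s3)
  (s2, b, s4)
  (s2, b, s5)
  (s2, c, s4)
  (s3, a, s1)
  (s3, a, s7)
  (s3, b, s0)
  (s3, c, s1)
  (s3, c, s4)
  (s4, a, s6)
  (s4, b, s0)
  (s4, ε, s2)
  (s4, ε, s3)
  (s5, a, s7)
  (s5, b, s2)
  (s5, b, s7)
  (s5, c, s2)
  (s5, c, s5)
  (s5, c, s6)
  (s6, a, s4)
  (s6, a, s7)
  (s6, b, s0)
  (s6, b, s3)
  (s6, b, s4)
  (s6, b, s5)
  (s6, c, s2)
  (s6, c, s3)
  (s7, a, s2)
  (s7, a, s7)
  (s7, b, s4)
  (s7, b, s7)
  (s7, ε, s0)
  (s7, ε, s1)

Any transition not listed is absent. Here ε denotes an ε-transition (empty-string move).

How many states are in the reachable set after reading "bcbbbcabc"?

6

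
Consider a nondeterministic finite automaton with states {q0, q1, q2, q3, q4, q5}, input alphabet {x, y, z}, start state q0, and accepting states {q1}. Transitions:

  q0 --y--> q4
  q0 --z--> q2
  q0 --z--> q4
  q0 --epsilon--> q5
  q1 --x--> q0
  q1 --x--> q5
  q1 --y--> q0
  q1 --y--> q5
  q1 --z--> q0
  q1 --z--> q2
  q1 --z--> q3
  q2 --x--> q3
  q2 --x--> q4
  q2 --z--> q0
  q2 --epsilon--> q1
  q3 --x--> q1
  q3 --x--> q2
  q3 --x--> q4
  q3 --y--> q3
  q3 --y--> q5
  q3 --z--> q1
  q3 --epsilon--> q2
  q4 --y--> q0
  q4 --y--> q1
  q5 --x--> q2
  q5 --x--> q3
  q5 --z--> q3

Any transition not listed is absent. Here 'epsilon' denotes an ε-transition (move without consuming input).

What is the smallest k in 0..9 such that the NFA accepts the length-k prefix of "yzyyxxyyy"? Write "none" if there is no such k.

none

Start: ε-closure({q0}) = {q0, q5}.
Read 'y': q0→{q4}, q5→∅; now {q4}.
Read 'z': q4→∅; now ∅.
The set is empty and remains empty for the remaining 7 symbols.
No reachable set along the way intersects F.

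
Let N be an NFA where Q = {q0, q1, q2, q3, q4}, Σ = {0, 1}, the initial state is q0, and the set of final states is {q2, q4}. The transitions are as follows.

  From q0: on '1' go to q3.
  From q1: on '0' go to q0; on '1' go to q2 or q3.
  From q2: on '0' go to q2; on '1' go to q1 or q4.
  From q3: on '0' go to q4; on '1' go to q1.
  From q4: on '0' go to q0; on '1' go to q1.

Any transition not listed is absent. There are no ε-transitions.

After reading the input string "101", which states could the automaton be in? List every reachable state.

Start in {q0}.
Read '1': q0→{q3}; now {q3}.
Read '0': q3→{q4}; now {q4}.
Read '1': q4→{q1}; now {q1}.

{q1}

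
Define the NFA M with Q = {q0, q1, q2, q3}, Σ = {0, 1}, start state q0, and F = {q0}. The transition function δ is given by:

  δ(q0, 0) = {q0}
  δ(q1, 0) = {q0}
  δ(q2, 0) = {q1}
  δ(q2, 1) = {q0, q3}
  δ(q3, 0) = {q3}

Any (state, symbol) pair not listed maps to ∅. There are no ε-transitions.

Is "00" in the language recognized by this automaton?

Start in {q0}.
Read '0': q0→{q0}; now {q0}.
Read '0': q0→{q0}; now {q0}.
The final set {q0} contains the accepting state q0.

Yes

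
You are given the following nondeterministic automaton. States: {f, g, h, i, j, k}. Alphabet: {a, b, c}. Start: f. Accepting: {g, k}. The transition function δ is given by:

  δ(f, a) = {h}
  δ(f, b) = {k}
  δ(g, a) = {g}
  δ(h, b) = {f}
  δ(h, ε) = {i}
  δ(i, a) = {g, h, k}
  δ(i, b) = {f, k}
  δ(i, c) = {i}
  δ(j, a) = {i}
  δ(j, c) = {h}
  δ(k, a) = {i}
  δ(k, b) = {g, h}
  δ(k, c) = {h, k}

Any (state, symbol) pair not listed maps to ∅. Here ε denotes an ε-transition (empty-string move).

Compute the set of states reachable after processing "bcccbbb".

{f, g, h, i, k}

Start in {f}.
Read 'b': f→{k}; now {k}.
Read 'c': k→{h, k}; union {h, k}; ε-closure = {h, i, k}.
Read 'c': h→∅, i→{i}, k→{h, k}; now {h, i, k}.
Read 'c': h→∅, i→{i}, k→{h, k}; now {h, i, k}.
Read 'b': h→{f}, i→{f, k}, k→{g, h}; union {f, g, h, k}; ε-closure = {f, g, h, i, k}.
Read 'b': f→{k}, g→∅, h→{f}, i→{f, k}, k→{g, h}; union {f, g, h, k}; ε-closure = {f, g, h, i, k}.
Read 'b': f→{k}, g→∅, h→{f}, i→{f, k}, k→{g, h}; union {f, g, h, k}; ε-closure = {f, g, h, i, k}.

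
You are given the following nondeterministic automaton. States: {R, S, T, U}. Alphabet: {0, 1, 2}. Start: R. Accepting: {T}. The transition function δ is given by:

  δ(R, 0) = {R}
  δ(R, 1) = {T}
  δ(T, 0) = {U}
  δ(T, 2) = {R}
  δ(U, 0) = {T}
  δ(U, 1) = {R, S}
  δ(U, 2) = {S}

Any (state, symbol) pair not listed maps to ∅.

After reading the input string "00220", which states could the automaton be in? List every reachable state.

∅

Start in {R}.
Read '0': R→{R}; now {R}.
Read '0': R→{R}; now {R}.
Read '2': R→∅; now ∅.
The set is empty and remains empty for the remaining 2 symbols.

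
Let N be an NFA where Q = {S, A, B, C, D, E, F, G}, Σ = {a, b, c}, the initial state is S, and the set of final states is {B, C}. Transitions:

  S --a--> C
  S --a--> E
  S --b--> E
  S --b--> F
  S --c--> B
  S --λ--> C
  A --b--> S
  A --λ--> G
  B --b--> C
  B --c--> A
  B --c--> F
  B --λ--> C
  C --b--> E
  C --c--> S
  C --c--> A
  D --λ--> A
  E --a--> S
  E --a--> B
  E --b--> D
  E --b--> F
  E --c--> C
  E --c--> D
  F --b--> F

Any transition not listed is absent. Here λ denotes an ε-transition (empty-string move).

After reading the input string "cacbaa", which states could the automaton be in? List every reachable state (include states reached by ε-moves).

{S, B, C, E}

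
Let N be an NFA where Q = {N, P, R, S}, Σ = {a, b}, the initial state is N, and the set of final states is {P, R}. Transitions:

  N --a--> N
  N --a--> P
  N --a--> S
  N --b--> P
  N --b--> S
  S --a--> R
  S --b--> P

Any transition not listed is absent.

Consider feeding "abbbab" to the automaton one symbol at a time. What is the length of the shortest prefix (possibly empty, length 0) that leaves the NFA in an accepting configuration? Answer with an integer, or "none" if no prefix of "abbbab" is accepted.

1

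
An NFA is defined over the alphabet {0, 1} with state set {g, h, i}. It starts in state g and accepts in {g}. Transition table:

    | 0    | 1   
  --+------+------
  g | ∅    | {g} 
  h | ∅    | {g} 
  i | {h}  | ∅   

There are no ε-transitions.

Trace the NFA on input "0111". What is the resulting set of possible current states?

∅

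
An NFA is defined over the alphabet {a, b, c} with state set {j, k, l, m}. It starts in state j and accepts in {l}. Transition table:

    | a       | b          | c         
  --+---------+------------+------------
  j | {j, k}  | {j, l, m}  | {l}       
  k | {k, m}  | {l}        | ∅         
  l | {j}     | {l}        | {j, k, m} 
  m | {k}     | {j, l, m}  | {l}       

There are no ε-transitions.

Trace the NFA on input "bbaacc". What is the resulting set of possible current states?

{j, k, m}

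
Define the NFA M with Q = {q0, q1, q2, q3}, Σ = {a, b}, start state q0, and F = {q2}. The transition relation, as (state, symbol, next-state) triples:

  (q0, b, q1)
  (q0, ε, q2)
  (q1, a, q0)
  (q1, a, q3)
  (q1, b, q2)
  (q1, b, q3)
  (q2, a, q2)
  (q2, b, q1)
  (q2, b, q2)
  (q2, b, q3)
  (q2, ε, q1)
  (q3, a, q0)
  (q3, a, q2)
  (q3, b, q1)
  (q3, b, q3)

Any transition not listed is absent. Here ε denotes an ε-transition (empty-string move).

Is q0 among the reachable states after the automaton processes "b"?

Start: ε-closure({q0}) = {q0, q1, q2}.
Read 'b': {q0, q1, q2} → {q1, q2, q3}.
State q0 is not in {q1, q2, q3}.

No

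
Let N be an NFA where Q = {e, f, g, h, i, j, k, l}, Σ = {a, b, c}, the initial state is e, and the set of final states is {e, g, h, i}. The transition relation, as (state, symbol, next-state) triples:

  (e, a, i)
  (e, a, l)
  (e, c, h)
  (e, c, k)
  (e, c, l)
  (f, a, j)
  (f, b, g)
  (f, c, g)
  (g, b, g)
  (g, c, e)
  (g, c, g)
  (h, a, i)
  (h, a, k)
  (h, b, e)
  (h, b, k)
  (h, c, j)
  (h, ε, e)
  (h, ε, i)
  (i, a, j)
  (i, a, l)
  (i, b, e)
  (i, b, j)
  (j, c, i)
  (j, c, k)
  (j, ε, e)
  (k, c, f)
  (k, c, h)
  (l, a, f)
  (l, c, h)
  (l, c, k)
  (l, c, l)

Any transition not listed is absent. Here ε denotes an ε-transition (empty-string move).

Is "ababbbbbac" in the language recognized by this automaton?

Start in {e}.
Read 'a': e→{i, l}; now {i, l}.
Read 'b': i→{e, j}, l→∅; now {e, j}.
Read 'a': e→{i, l}, j→∅; now {i, l}.
Read 'b': i→{e, j}, l→∅; now {e, j}.
Read 'b': e→∅, j→∅; now ∅.
The set is empty and remains empty for the remaining 5 symbols.
The final set ∅ contains no accepting state.

No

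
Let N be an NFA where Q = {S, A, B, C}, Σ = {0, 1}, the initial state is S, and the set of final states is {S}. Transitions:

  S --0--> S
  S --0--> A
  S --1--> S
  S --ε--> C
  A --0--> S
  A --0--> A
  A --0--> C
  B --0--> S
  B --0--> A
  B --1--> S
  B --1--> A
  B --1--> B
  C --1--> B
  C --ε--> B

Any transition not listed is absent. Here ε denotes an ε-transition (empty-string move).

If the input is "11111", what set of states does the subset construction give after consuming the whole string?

{S, A, B, C}

Start: ε-closure({S}) = {S, B, C}.
Read '1': S→{S}, B→{S, A, B}, C→{B}; union {S, A, B}; ε-closure = {S, A, B, C}.
Read '1': S→{S}, A→∅, B→{S, A, B}, C→{B}; union {S, A, B}; ε-closure = {S, A, B, C}.
Read '1': S→{S}, A→∅, B→{S, A, B}, C→{B}; union {S, A, B}; ε-closure = {S, A, B, C}.
Read '1': S→{S}, A→∅, B→{S, A, B}, C→{B}; union {S, A, B}; ε-closure = {S, A, B, C}.
Read '1': S→{S}, A→∅, B→{S, A, B}, C→{B}; union {S, A, B}; ε-closure = {S, A, B, C}.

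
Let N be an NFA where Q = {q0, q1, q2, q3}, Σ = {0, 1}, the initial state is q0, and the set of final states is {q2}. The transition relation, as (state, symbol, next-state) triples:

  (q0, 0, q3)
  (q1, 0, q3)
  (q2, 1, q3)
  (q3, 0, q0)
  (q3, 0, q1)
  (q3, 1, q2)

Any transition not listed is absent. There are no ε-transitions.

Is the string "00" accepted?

Start in {q0}.
Read '0': {q0} → {q3}.
Read '0': {q3} → {q0, q1}.
The final set {q0, q1} contains no accepting state.

No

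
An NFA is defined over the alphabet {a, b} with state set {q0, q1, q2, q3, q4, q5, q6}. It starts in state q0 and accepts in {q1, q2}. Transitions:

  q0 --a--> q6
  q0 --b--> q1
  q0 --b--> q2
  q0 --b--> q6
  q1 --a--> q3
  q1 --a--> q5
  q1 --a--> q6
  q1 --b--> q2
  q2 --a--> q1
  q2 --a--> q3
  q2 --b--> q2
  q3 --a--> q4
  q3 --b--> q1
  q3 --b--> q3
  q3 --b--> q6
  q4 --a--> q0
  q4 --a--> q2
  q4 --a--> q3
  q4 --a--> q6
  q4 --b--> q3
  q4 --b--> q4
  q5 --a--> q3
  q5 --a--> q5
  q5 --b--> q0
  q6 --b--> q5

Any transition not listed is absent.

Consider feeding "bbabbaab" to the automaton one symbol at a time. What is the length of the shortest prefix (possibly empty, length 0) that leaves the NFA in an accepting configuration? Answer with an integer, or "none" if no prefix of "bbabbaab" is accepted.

Start in {q0}.
Read 'b': q0→{q1, q2, q6}; now {q1, q2, q6}.
None of the earlier sets intersect F, but {q1, q2, q6} does.

1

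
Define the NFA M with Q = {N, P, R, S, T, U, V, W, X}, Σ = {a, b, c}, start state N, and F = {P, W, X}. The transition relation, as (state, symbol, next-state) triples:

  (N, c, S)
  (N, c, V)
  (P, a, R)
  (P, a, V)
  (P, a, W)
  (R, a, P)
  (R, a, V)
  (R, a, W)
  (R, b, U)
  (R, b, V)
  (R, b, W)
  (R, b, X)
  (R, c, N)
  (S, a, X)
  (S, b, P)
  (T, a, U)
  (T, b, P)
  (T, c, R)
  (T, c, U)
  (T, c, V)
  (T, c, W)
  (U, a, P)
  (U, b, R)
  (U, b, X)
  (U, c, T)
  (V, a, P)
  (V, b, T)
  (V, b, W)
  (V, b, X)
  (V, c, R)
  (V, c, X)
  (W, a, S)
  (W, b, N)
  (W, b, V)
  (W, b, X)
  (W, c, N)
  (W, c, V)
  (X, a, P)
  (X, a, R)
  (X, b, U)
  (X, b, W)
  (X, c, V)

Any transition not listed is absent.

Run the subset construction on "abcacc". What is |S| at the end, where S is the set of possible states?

0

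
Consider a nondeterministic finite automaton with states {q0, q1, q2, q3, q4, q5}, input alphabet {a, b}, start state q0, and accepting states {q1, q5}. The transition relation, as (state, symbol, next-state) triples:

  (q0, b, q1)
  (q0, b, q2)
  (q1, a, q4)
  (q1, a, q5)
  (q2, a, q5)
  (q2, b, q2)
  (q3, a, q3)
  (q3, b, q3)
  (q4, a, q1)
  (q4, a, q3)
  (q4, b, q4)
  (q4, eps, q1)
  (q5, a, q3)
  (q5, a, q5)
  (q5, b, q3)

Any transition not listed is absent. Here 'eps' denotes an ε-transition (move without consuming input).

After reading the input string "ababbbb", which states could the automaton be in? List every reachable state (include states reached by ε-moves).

∅

Start in {q0}.
Read 'a': q0→∅; now ∅.
The set is empty and remains empty for the remaining 6 symbols.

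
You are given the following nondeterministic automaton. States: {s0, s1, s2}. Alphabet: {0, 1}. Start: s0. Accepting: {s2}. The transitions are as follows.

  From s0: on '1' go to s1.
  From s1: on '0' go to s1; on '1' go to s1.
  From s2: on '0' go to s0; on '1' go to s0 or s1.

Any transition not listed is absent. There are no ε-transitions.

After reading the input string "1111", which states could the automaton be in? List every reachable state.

Start in {s0}.
Read '1': {s0} → {s1}.
Read '1': {s1} → {s1}.
Read '1': {s1} → {s1}.
Read '1': {s1} → {s1}.

{s1}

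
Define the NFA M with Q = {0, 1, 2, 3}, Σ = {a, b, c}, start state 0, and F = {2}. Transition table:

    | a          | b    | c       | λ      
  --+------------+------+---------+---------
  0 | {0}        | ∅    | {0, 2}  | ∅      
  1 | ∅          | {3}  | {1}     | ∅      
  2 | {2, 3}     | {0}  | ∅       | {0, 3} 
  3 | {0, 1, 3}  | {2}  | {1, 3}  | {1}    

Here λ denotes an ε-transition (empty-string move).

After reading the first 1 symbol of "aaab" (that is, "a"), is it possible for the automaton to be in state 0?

Yes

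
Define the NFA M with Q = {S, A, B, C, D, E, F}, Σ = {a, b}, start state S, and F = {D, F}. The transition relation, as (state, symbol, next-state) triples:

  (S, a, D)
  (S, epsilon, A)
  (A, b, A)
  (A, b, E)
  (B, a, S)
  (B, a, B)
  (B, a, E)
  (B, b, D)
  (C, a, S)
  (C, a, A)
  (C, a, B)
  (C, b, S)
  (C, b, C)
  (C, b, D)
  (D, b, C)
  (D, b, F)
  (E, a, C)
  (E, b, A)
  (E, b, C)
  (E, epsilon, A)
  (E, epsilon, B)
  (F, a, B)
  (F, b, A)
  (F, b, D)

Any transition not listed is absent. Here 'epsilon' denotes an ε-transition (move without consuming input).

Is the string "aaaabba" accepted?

Start: ε-closure({S}) = {S, A}.
Read 'a': {S, A} → {D}.
Read 'a': {D} → ∅.
The set is empty and remains empty for the remaining 5 symbols.
The final set ∅ contains no accepting state.

No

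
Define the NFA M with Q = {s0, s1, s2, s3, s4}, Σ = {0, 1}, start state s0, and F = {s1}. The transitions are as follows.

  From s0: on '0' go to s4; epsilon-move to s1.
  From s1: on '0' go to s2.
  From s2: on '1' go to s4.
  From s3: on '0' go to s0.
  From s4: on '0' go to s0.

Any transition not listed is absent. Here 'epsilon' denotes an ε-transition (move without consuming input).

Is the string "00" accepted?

Start: ε-closure({s0}) = {s0, s1}.
Read '0': s0→{s4}, s1→{s2}; now {s2, s4}.
Read '0': s2→∅, s4→{s0}; union {s0}; ε-closure = {s0, s1}.
The final set {s0, s1} contains the accepting state s1.

Yes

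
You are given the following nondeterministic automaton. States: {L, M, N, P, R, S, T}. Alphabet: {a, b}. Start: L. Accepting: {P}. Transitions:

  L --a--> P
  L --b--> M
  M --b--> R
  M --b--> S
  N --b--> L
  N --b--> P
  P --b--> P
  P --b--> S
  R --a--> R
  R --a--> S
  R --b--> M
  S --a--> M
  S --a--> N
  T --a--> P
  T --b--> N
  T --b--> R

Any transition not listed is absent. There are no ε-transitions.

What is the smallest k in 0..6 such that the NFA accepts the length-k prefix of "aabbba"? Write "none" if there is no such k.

1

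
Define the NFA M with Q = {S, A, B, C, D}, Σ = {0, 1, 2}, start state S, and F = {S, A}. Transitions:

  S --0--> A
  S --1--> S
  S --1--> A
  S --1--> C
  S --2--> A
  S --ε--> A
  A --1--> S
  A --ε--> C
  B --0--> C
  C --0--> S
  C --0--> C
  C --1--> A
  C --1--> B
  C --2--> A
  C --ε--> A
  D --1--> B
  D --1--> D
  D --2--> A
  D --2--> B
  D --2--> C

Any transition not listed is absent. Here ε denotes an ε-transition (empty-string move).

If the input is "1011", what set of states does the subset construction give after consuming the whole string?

Start: ε-closure({S}) = {S, A, C}.
Read '1': S→{S, A, C}, A→{S}, C→{A, B}; now {S, A, B, C}.
Read '0': S→{A}, A→∅, B→{C}, C→{S, C}; now {S, A, C}.
Read '1': S→{S, A, C}, A→{S}, C→{A, B}; now {S, A, B, C}.
Read '1': S→{S, A, C}, A→{S}, B→∅, C→{A, B}; now {S, A, B, C}.

{S, A, B, C}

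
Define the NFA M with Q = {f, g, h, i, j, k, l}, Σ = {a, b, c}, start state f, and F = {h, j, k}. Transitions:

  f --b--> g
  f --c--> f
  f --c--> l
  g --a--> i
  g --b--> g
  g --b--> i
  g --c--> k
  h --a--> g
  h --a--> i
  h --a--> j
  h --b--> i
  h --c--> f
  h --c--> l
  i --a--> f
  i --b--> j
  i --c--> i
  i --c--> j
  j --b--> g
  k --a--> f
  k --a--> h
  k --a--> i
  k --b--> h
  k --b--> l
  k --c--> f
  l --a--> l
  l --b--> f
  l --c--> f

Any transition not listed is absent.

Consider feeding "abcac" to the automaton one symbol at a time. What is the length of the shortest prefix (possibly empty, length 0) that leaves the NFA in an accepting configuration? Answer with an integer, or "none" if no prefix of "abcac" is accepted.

Start in {f}.
Read 'a': {f} → ∅.
The set is empty and remains empty for the remaining 4 symbols.
No reachable set along the way intersects F.

none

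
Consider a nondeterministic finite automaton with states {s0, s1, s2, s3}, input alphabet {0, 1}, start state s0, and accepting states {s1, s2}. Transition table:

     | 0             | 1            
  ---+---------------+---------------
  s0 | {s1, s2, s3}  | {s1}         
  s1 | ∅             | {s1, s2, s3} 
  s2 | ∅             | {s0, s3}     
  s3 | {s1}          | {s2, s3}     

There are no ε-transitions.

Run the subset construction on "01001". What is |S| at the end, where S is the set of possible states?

Start in {s0}.
Read '0': s0→{s1, s2, s3}; now {s1, s2, s3}.
Read '1': s1→{s1, s2, s3}, s2→{s0, s3}, s3→{s2, s3}; now {s0, s1, s2, s3}.
Read '0': s0→{s1, s2, s3}, s1→∅, s2→∅, s3→{s1}; now {s1, s2, s3}.
Read '0': s1→∅, s2→∅, s3→{s1}; now {s1}.
Read '1': s1→{s1, s2, s3}; now {s1, s2, s3}.
That set has 3 states.

3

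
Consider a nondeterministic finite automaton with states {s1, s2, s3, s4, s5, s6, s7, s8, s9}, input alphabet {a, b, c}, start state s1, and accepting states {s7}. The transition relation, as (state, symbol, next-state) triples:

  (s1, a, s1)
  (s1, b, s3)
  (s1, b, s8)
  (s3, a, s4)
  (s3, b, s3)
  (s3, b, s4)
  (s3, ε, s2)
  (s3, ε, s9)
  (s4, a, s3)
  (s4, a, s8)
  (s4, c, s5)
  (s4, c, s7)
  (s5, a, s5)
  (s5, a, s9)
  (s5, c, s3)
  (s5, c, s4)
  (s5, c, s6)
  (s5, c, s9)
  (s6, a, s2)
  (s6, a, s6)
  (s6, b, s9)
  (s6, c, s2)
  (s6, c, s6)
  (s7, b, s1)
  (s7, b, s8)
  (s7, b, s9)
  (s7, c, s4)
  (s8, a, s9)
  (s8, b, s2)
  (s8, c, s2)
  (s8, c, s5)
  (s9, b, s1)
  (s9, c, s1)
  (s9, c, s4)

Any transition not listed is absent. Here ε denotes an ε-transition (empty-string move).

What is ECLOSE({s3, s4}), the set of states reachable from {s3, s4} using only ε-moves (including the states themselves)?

Begin with {s3, s4}.
ε-move s3 → s2; add s2.
ε-move s3 → s9; add s9.

{s2, s3, s4, s9}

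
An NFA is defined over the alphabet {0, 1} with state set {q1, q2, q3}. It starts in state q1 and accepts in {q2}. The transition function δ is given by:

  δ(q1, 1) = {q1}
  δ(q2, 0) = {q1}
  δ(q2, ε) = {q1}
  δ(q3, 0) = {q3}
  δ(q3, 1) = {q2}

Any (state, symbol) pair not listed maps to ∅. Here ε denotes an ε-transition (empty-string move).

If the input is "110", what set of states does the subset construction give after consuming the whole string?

∅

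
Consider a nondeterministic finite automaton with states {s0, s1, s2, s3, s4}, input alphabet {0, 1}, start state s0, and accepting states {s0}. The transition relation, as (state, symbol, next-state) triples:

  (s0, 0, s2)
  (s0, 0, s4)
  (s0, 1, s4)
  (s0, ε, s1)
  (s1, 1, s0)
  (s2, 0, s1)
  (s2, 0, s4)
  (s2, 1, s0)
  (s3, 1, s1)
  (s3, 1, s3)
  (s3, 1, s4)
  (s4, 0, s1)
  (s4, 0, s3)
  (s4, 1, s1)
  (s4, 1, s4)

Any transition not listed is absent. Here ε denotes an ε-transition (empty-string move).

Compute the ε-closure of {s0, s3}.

{s0, s1, s3}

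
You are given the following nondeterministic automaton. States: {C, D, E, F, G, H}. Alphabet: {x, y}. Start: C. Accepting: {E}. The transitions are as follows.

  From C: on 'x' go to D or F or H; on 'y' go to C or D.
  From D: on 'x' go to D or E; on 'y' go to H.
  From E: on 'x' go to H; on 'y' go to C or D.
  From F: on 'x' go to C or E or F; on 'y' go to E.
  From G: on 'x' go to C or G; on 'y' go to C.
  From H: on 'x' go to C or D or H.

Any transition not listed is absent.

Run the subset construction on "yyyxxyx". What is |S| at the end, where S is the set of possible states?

5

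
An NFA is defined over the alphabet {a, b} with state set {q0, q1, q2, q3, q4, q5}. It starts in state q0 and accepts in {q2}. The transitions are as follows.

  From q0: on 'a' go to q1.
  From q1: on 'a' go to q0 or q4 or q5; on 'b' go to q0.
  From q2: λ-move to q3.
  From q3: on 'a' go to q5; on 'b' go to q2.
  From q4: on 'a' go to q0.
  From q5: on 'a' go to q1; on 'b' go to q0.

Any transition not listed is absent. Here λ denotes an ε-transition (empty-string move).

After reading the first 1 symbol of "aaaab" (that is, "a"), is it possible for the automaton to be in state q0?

Start in {q0}.
Read 'a': q0→{q1}; now {q1}.
State q0 is not in {q1}.

No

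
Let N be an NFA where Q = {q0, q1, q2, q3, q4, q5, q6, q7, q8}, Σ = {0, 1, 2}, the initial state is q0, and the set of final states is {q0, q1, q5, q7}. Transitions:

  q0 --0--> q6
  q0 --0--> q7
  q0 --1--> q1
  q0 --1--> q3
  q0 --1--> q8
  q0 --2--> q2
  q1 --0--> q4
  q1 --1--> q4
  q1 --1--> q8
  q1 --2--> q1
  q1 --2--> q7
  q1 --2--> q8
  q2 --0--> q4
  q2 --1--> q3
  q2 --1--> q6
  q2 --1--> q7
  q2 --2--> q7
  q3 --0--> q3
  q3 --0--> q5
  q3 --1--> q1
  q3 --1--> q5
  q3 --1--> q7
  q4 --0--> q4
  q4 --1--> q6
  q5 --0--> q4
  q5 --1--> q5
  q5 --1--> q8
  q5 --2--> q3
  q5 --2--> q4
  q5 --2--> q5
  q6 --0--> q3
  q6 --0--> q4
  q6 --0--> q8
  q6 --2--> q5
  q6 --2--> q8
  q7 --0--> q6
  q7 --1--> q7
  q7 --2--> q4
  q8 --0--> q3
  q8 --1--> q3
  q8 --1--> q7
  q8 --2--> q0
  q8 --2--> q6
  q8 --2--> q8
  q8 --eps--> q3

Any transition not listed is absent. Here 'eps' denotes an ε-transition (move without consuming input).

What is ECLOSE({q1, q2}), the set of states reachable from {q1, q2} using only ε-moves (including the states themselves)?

{q1, q2}

Begin with {q1, q2}.
No ε-moves leave this set, so the closure equals the set itself.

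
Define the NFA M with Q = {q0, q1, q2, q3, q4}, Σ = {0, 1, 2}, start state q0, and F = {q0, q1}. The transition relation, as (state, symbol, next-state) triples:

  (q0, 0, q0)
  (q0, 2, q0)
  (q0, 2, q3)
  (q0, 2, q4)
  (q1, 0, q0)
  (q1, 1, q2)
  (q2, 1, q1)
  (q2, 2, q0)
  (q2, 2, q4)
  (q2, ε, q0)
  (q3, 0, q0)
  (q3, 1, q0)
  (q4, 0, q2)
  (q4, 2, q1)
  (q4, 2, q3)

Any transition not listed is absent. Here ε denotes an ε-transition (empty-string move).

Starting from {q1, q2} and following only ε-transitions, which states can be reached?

Begin with {q1, q2}.
ε-move q2 → q0; add q0.

{q0, q1, q2}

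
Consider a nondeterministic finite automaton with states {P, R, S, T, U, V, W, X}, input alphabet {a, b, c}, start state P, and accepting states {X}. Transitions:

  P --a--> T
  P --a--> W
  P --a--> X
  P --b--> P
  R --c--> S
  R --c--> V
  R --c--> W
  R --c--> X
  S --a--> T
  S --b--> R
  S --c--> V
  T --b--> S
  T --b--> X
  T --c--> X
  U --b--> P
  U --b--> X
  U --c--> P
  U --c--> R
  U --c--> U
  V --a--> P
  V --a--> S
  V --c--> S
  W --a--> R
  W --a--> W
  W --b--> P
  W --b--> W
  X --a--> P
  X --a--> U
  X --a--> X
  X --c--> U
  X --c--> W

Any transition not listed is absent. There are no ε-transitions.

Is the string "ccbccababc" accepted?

No

Start in {P}.
Read 'c': P→∅; now ∅.
The set is empty and remains empty for the remaining 9 symbols.
The final set ∅ contains no accepting state.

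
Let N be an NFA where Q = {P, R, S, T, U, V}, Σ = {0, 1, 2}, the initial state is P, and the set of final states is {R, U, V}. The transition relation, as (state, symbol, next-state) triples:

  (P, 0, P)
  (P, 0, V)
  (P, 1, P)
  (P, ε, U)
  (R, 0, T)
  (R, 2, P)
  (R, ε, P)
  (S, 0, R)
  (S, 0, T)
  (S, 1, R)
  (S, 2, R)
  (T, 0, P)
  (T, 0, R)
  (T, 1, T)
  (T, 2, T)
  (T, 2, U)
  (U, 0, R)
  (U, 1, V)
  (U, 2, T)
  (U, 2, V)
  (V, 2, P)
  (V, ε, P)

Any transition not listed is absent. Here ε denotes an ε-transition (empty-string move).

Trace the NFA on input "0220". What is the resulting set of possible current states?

{P, R, U, V}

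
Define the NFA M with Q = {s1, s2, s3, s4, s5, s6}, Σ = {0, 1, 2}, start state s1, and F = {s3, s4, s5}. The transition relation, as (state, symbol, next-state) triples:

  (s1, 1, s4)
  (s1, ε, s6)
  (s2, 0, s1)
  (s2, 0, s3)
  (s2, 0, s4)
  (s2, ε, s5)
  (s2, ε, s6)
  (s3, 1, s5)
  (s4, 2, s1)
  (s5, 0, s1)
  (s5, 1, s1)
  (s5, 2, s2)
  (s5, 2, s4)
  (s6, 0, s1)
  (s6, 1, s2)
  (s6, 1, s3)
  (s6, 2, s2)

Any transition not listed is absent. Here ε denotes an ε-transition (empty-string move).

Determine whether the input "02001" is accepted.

Yes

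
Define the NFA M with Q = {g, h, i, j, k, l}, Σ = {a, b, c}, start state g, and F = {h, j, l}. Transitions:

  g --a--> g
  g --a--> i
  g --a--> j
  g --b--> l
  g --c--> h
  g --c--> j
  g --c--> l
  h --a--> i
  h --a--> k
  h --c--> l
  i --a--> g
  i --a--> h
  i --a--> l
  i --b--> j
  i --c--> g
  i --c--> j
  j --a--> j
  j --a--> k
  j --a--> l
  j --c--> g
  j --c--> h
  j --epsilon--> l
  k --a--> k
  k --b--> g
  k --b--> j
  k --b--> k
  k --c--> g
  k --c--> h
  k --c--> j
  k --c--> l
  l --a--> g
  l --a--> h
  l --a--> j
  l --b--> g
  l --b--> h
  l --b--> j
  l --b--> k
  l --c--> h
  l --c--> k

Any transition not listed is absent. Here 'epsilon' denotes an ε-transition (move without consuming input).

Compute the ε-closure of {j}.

Begin with {j}.
ε-move j → l; add l.

{j, l}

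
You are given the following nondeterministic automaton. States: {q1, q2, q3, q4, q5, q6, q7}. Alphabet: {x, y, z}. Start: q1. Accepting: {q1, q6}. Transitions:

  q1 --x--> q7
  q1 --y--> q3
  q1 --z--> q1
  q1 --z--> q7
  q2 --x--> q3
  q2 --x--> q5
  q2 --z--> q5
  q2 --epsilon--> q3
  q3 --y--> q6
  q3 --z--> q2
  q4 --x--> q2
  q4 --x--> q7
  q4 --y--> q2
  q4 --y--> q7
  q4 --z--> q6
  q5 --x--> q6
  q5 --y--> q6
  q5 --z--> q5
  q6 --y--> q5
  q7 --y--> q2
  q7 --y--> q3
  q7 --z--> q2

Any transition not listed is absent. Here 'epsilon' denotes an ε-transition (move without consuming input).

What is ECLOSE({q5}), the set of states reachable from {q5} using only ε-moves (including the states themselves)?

Begin with {q5}.
No ε-moves leave this set, so the closure equals the set itself.

{q5}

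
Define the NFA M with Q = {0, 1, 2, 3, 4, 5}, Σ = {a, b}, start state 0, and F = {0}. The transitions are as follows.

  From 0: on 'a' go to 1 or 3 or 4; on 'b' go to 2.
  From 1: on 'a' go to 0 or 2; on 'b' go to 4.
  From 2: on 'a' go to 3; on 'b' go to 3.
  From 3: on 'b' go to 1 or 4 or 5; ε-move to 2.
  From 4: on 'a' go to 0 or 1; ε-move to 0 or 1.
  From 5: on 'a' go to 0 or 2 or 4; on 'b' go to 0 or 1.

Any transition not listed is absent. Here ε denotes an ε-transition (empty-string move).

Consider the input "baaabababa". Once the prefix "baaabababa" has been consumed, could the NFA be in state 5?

Start in {0}.
Read 'b': 0→{2}; now {2}.
Read 'a': 2→{3}; union {3}; ε-closure = {2, 3}.
Read 'a': 2→{3}, 3→∅; union {3}; ε-closure = {2, 3}.
Read 'a': 2→{3}, 3→∅; union {3}; ε-closure = {2, 3}.
Read 'b': 2→{3}, 3→{1, 4, 5}; union {1, 3, 4, 5}; ε-closure = {0, 1, 2, 3, 4, 5}.
Read 'a': 0→{1, 3, 4}, 1→{0, 2}, 2→{3}, 3→∅, 4→{0, 1}, 5→{0, 2, 4}; now {0, 1, 2, 3, 4}.
Read 'b': 0→{2}, 1→{4}, 2→{3}, 3→{1, 4, 5}, 4→∅; union {1, 2, 3, 4, 5}; ε-closure = {0, 1, 2, 3, 4, 5}.
Read 'a': 0→{1, 3, 4}, 1→{0, 2}, 2→{3}, 3→∅, 4→{0, 1}, 5→{0, 2, 4}; now {0, 1, 2, 3, 4}.
Read 'b': 0→{2}, 1→{4}, 2→{3}, 3→{1, 4, 5}, 4→∅; union {1, 2, 3, 4, 5}; ε-closure = {0, 1, 2, 3, 4, 5}.
Read 'a': 0→{1, 3, 4}, 1→{0, 2}, 2→{3}, 3→∅, 4→{0, 1}, 5→{0, 2, 4}; now {0, 1, 2, 3, 4}.
State 5 is not in {0, 1, 2, 3, 4}.

No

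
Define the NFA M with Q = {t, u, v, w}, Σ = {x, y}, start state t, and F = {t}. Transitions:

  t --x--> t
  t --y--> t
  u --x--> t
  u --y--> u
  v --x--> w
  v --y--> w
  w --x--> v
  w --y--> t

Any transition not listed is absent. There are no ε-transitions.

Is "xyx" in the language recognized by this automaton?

Yes

Start in {t}.
Read 'x': t→{t}; now {t}.
Read 'y': t→{t}; now {t}.
Read 'x': t→{t}; now {t}.
The final set {t} contains the accepting state t.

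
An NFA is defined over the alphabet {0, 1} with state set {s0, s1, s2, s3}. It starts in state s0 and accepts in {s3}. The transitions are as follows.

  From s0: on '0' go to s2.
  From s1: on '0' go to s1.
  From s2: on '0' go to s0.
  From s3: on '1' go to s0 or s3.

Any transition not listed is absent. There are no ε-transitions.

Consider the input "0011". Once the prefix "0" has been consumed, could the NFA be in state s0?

No

Start in {s0}.
Read '0': {s0} → {s2}.
State s0 is not in {s2}.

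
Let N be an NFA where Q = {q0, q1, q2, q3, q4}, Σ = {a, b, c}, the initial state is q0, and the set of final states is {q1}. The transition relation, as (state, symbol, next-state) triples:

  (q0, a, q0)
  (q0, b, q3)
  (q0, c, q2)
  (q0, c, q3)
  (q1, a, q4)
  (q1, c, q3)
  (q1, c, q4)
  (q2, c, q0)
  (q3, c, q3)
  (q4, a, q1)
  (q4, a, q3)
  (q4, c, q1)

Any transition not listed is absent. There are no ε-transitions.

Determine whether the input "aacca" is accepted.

No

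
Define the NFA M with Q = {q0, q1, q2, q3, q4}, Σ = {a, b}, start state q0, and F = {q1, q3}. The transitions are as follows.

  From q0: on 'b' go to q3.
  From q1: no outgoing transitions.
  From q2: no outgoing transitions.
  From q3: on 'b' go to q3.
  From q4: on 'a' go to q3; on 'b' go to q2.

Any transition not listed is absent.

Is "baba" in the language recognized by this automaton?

No

Start in {q0}.
Read 'b': q0→{q3}; now {q3}.
Read 'a': q3→∅; now ∅.
The set is empty and remains empty for the remaining 2 symbols.
The final set ∅ contains no accepting state.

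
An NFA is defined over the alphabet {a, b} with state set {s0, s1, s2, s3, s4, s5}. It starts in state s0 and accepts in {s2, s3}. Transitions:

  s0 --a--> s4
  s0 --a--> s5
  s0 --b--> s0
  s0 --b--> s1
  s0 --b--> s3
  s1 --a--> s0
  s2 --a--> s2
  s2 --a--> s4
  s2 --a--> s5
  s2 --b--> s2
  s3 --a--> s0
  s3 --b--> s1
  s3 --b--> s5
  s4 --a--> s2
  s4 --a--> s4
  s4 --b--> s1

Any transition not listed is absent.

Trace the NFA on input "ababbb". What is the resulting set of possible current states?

{s0, s1, s3, s5}

Start in {s0}.
Read 'a': {s0} → {s4, s5}.
Read 'b': {s4, s5} → {s1}.
Read 'a': {s1} → {s0}.
Read 'b': {s0} → {s0, s1, s3}.
Read 'b': {s0, s1, s3} → {s0, s1, s3, s5}.
Read 'b': {s0, s1, s3, s5} → {s0, s1, s3, s5}.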